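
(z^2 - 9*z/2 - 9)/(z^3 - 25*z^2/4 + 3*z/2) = 2*(2*z + 3)/(z*(4*z - 1))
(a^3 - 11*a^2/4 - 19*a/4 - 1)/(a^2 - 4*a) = a + 5/4 + 1/(4*a)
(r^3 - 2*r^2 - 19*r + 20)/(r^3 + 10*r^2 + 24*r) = (r^2 - 6*r + 5)/(r*(r + 6))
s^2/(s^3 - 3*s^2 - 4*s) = s/(s^2 - 3*s - 4)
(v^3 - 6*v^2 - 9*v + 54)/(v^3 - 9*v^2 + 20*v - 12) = (v^2 - 9)/(v^2 - 3*v + 2)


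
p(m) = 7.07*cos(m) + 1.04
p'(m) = -7.07*sin(m)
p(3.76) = -4.72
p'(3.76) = 4.10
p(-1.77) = -0.36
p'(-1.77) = 6.93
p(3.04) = -5.99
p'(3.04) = -0.72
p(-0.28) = 7.83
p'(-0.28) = 1.95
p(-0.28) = 7.83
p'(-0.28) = 1.95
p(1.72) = -0.01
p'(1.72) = -6.99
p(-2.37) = -4.03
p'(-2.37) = 4.93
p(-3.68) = -5.03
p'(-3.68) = -3.63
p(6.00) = 7.83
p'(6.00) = 1.98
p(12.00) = 7.01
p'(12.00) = 3.79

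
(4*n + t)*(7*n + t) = 28*n^2 + 11*n*t + t^2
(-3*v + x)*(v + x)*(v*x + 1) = -3*v^3*x - 2*v^2*x^2 - 3*v^2 + v*x^3 - 2*v*x + x^2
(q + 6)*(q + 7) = q^2 + 13*q + 42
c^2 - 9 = (c - 3)*(c + 3)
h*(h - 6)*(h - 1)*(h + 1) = h^4 - 6*h^3 - h^2 + 6*h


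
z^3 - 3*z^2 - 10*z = z*(z - 5)*(z + 2)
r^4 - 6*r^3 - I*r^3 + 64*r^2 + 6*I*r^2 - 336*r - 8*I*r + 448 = (r - 4)*(r - 2)*(r - 8*I)*(r + 7*I)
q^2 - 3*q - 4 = (q - 4)*(q + 1)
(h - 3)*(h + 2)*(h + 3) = h^3 + 2*h^2 - 9*h - 18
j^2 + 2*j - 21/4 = (j - 3/2)*(j + 7/2)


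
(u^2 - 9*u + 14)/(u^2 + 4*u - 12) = (u - 7)/(u + 6)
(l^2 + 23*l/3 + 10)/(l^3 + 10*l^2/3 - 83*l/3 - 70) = (3*l + 5)/(3*l^2 - 8*l - 35)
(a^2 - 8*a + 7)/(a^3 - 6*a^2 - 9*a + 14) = 1/(a + 2)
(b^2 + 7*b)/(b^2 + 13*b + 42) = b/(b + 6)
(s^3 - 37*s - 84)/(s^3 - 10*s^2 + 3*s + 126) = (s + 4)/(s - 6)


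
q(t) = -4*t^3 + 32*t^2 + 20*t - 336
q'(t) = -12*t^2 + 64*t + 20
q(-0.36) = -338.87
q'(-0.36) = -4.60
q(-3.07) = 19.93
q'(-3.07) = -289.58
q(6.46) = 50.27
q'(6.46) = -67.34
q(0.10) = -333.68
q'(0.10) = 26.28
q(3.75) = -21.94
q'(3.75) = 91.25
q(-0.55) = -336.65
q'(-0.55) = -18.83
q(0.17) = -331.69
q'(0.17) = 30.53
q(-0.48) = -337.78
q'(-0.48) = -13.48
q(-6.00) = 1560.00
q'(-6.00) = -796.00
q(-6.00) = 1560.00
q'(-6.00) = -796.00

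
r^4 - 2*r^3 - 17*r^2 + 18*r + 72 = (r - 4)*(r - 3)*(r + 2)*(r + 3)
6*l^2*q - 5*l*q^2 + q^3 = q*(-3*l + q)*(-2*l + q)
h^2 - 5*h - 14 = (h - 7)*(h + 2)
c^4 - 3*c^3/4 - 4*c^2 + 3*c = c*(c - 2)*(c - 3/4)*(c + 2)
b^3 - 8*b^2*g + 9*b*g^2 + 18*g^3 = (b - 6*g)*(b - 3*g)*(b + g)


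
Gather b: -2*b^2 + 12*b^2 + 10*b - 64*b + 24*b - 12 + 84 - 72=10*b^2 - 30*b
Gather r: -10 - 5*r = -5*r - 10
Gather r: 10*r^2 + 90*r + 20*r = 10*r^2 + 110*r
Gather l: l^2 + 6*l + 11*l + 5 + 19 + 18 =l^2 + 17*l + 42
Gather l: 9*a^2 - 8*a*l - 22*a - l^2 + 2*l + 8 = 9*a^2 - 22*a - l^2 + l*(2 - 8*a) + 8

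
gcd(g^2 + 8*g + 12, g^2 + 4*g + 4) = g + 2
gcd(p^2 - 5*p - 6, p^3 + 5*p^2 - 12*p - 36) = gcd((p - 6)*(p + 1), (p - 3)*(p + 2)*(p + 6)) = 1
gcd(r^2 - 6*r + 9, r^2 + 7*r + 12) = 1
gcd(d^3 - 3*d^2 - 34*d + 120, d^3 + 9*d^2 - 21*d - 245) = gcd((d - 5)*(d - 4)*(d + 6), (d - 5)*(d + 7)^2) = d - 5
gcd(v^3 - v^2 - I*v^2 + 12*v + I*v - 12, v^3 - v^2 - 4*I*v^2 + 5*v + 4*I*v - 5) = v - 1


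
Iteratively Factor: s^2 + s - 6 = (s - 2)*(s + 3)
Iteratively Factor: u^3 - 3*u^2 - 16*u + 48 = (u - 4)*(u^2 + u - 12) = (u - 4)*(u - 3)*(u + 4)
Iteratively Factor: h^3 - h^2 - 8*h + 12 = (h - 2)*(h^2 + h - 6) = (h - 2)*(h + 3)*(h - 2)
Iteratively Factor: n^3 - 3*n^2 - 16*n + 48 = (n - 4)*(n^2 + n - 12) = (n - 4)*(n + 4)*(n - 3)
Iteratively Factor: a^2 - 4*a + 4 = (a - 2)*(a - 2)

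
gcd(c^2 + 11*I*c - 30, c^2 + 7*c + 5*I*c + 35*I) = c + 5*I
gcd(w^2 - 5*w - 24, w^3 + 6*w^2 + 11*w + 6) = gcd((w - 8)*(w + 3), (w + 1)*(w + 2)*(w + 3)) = w + 3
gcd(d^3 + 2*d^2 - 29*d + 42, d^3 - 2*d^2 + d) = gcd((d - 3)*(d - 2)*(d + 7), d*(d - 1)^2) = 1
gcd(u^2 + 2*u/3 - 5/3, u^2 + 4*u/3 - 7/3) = u - 1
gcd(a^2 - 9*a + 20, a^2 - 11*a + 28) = a - 4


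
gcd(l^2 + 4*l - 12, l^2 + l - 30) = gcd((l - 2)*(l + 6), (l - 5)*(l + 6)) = l + 6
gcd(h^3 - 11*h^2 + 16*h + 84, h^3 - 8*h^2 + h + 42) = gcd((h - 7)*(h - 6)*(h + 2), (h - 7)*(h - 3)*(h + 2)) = h^2 - 5*h - 14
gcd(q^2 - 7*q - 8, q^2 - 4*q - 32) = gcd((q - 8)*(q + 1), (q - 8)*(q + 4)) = q - 8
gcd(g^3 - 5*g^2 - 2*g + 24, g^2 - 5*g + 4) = g - 4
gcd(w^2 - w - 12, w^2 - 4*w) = w - 4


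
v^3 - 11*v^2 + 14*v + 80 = (v - 8)*(v - 5)*(v + 2)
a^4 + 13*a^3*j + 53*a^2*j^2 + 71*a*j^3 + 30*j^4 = (a + j)^2*(a + 5*j)*(a + 6*j)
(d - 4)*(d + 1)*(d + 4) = d^3 + d^2 - 16*d - 16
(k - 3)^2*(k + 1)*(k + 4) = k^4 - k^3 - 17*k^2 + 21*k + 36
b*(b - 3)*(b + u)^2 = b^4 + 2*b^3*u - 3*b^3 + b^2*u^2 - 6*b^2*u - 3*b*u^2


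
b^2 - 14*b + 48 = (b - 8)*(b - 6)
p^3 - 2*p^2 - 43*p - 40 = (p - 8)*(p + 1)*(p + 5)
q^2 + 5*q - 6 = (q - 1)*(q + 6)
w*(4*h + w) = 4*h*w + w^2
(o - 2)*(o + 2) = o^2 - 4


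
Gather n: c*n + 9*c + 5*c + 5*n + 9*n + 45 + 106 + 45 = 14*c + n*(c + 14) + 196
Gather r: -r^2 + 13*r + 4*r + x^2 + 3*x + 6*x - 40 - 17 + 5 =-r^2 + 17*r + x^2 + 9*x - 52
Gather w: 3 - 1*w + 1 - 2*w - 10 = -3*w - 6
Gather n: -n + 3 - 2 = 1 - n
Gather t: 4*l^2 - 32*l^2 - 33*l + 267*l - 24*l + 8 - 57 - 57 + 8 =-28*l^2 + 210*l - 98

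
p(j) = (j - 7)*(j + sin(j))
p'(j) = j + (j - 7)*(cos(j) + 1) + sin(j)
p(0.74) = -8.85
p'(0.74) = -9.47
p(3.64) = -10.62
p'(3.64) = 2.75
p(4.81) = -8.35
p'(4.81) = 1.41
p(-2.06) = 26.66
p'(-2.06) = -7.75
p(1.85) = -14.48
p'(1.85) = -0.92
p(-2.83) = 30.83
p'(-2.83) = -3.61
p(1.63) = -14.11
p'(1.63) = -2.42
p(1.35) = -13.14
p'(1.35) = -4.56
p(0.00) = 0.00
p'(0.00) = -14.00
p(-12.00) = 217.81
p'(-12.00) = -46.50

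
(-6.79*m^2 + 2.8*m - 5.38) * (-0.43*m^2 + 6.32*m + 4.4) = 2.9197*m^4 - 44.1168*m^3 - 9.8666*m^2 - 21.6816*m - 23.672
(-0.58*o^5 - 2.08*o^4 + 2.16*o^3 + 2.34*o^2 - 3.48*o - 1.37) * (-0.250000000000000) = 0.145*o^5 + 0.52*o^4 - 0.54*o^3 - 0.585*o^2 + 0.87*o + 0.3425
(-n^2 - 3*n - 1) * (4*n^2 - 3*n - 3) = -4*n^4 - 9*n^3 + 8*n^2 + 12*n + 3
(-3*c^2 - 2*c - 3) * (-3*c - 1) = 9*c^3 + 9*c^2 + 11*c + 3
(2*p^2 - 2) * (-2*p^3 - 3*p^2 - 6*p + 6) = -4*p^5 - 6*p^4 - 8*p^3 + 18*p^2 + 12*p - 12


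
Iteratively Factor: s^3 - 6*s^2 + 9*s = (s - 3)*(s^2 - 3*s) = s*(s - 3)*(s - 3)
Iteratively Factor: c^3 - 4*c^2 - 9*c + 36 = (c - 3)*(c^2 - c - 12) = (c - 3)*(c + 3)*(c - 4)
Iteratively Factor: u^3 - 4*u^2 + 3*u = (u - 3)*(u^2 - u) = (u - 3)*(u - 1)*(u)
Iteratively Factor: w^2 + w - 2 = (w - 1)*(w + 2)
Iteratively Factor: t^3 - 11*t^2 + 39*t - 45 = (t - 3)*(t^2 - 8*t + 15) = (t - 5)*(t - 3)*(t - 3)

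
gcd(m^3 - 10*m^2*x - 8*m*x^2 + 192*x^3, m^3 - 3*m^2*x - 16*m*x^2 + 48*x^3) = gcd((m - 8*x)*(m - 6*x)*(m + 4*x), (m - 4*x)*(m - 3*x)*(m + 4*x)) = m + 4*x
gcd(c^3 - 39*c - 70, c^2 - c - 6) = c + 2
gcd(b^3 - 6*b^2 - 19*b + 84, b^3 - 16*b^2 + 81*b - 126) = b^2 - 10*b + 21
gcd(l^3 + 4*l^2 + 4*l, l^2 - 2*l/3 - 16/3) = l + 2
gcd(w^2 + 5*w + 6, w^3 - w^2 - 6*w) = w + 2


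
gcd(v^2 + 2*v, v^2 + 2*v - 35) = 1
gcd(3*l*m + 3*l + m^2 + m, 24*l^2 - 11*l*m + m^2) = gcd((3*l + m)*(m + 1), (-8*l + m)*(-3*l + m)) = 1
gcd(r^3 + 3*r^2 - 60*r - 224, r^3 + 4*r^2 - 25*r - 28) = r + 7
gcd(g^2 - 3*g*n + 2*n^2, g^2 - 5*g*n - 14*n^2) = 1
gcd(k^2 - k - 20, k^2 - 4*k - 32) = k + 4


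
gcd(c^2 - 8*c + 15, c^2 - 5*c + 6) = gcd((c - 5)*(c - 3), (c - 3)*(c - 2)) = c - 3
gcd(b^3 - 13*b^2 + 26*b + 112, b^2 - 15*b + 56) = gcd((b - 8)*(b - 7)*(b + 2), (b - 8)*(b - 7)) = b^2 - 15*b + 56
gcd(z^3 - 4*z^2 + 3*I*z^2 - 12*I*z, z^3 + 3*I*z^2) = z^2 + 3*I*z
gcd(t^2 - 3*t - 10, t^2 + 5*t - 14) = 1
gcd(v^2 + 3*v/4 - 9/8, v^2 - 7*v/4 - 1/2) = 1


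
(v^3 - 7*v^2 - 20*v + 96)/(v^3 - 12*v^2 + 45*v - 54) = (v^2 - 4*v - 32)/(v^2 - 9*v + 18)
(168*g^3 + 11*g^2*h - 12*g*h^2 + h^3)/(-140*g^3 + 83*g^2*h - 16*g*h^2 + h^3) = (-24*g^2 - 5*g*h + h^2)/(20*g^2 - 9*g*h + h^2)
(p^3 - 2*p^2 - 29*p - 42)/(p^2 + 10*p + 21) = (p^2 - 5*p - 14)/(p + 7)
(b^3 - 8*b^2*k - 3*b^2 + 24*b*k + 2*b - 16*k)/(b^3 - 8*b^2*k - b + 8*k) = (b - 2)/(b + 1)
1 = 1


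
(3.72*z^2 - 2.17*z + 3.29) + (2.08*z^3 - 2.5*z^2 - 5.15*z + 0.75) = 2.08*z^3 + 1.22*z^2 - 7.32*z + 4.04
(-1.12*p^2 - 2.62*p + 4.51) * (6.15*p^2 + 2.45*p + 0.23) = -6.888*p^4 - 18.857*p^3 + 21.0599*p^2 + 10.4469*p + 1.0373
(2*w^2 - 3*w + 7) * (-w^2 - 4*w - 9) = -2*w^4 - 5*w^3 - 13*w^2 - w - 63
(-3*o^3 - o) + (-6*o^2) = -3*o^3 - 6*o^2 - o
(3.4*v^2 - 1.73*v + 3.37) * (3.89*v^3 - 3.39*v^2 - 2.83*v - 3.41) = 13.226*v^5 - 18.2557*v^4 + 9.352*v^3 - 18.1224*v^2 - 3.6378*v - 11.4917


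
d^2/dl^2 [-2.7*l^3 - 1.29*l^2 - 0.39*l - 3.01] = -16.2*l - 2.58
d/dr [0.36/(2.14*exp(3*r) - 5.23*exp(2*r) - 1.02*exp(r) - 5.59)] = (-2.3112*exp(2*r) + 3.7656*exp(r) + 0.3672)*exp(r)/(-2.14*exp(3*r) + 5.23*exp(2*r) + 1.02*exp(r) + 5.59)^2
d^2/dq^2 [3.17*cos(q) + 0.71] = -3.17*cos(q)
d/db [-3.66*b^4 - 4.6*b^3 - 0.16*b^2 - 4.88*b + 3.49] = -14.64*b^3 - 13.8*b^2 - 0.32*b - 4.88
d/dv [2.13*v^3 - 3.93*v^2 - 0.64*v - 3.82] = 6.39*v^2 - 7.86*v - 0.64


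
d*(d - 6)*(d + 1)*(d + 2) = d^4 - 3*d^3 - 16*d^2 - 12*d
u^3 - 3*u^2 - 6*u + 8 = (u - 4)*(u - 1)*(u + 2)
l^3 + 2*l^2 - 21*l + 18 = (l - 3)*(l - 1)*(l + 6)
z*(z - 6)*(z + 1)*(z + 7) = z^4 + 2*z^3 - 41*z^2 - 42*z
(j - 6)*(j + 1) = j^2 - 5*j - 6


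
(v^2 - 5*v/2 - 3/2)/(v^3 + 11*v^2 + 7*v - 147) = (v + 1/2)/(v^2 + 14*v + 49)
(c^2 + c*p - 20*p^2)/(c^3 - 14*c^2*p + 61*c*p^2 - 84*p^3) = (c + 5*p)/(c^2 - 10*c*p + 21*p^2)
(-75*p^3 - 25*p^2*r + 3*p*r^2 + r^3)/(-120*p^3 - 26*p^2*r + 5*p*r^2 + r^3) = (15*p^2 + 8*p*r + r^2)/(24*p^2 + 10*p*r + r^2)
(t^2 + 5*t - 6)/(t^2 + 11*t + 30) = (t - 1)/(t + 5)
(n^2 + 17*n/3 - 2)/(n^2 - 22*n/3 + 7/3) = (n + 6)/(n - 7)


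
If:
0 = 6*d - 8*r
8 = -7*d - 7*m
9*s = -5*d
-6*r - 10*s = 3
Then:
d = 54/19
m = -530/133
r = 81/38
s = -30/19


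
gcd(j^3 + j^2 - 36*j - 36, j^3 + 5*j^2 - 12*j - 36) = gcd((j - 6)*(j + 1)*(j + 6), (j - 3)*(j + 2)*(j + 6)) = j + 6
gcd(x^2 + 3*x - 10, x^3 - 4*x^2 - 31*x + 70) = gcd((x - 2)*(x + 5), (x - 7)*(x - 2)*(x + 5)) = x^2 + 3*x - 10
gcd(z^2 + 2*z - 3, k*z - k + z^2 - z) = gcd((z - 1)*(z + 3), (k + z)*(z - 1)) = z - 1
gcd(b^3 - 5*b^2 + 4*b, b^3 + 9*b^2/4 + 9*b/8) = b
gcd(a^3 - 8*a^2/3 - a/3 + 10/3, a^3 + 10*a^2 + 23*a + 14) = a + 1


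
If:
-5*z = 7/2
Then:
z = -7/10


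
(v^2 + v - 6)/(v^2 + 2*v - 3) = (v - 2)/(v - 1)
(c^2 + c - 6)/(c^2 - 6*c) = (c^2 + c - 6)/(c*(c - 6))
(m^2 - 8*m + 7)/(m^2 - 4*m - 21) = (m - 1)/(m + 3)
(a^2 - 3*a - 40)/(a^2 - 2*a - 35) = (a - 8)/(a - 7)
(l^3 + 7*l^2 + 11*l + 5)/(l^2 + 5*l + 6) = (l^3 + 7*l^2 + 11*l + 5)/(l^2 + 5*l + 6)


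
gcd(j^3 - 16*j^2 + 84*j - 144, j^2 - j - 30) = j - 6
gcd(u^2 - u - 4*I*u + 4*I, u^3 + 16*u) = u - 4*I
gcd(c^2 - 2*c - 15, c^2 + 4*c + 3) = c + 3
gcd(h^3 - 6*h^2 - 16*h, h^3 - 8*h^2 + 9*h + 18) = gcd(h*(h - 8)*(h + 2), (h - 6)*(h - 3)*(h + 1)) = 1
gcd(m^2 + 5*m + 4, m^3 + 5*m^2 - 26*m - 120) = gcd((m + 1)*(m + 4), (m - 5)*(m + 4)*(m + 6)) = m + 4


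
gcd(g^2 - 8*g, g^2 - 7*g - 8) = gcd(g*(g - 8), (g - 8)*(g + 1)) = g - 8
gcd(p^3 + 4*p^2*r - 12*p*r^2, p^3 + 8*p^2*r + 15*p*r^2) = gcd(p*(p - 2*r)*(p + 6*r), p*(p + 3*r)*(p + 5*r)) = p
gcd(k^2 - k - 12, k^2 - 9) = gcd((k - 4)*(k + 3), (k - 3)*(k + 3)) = k + 3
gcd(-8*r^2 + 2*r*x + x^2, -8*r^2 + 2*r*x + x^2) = -8*r^2 + 2*r*x + x^2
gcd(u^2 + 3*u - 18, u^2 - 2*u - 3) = u - 3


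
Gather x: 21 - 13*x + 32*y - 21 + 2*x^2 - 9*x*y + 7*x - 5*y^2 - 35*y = 2*x^2 + x*(-9*y - 6) - 5*y^2 - 3*y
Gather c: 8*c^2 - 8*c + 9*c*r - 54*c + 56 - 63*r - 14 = 8*c^2 + c*(9*r - 62) - 63*r + 42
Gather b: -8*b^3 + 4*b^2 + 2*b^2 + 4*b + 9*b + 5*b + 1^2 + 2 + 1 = -8*b^3 + 6*b^2 + 18*b + 4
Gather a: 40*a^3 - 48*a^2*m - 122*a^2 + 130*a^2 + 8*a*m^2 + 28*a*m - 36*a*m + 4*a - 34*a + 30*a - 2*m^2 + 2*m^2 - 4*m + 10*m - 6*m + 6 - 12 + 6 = 40*a^3 + a^2*(8 - 48*m) + a*(8*m^2 - 8*m)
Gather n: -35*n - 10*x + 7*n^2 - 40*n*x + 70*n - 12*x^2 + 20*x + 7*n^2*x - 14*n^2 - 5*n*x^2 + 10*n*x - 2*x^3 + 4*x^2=n^2*(7*x - 7) + n*(-5*x^2 - 30*x + 35) - 2*x^3 - 8*x^2 + 10*x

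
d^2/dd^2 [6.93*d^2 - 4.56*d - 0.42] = 13.8600000000000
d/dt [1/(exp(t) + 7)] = -exp(t)/(exp(t) + 7)^2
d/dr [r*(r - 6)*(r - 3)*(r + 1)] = 4*r^3 - 24*r^2 + 18*r + 18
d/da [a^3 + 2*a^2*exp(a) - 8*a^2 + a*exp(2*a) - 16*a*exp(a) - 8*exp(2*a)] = 2*a^2*exp(a) + 3*a^2 + 2*a*exp(2*a) - 12*a*exp(a) - 16*a - 15*exp(2*a) - 16*exp(a)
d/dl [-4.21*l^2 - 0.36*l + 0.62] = -8.42*l - 0.36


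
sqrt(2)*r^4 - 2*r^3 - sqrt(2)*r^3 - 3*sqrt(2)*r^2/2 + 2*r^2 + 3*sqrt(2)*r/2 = r*(r - 1)*(r - 3*sqrt(2)/2)*(sqrt(2)*r + 1)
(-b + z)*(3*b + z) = -3*b^2 + 2*b*z + z^2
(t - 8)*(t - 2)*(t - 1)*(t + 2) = t^4 - 9*t^3 + 4*t^2 + 36*t - 32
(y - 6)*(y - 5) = y^2 - 11*y + 30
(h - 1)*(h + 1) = h^2 - 1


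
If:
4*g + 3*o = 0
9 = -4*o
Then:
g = 27/16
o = -9/4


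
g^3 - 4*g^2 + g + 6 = (g - 3)*(g - 2)*(g + 1)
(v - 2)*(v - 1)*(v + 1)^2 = v^4 - v^3 - 3*v^2 + v + 2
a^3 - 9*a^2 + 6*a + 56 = (a - 7)*(a - 4)*(a + 2)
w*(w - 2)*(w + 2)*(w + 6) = w^4 + 6*w^3 - 4*w^2 - 24*w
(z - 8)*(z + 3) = z^2 - 5*z - 24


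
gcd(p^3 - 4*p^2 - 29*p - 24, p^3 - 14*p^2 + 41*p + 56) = p^2 - 7*p - 8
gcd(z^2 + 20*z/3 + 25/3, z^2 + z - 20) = z + 5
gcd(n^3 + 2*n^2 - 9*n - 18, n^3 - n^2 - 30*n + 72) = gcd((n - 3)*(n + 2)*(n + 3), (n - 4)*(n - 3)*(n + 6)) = n - 3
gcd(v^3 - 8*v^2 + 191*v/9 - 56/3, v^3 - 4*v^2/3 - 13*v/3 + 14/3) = v - 7/3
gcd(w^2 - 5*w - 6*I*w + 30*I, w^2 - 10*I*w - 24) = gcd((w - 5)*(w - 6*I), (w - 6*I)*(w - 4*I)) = w - 6*I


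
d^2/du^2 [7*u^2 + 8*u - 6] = 14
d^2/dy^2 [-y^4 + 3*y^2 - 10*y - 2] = 6 - 12*y^2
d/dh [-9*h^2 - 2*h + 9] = -18*h - 2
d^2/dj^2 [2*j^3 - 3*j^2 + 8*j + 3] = 12*j - 6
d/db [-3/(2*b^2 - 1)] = 12*b/(2*b^2 - 1)^2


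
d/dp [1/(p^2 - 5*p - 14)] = (5 - 2*p)/(-p^2 + 5*p + 14)^2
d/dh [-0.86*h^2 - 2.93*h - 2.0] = -1.72*h - 2.93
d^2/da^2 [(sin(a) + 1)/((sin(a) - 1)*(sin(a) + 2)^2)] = -(4*sin(a)^4 + 6*sin(a)^3 + 18*sin(a)^2 + 20*sin(a) + 6)/((sin(a) - 1)^2*(sin(a) + 2)^4)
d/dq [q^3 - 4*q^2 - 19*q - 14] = 3*q^2 - 8*q - 19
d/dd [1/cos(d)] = sin(d)/cos(d)^2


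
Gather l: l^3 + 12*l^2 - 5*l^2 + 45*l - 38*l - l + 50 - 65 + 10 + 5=l^3 + 7*l^2 + 6*l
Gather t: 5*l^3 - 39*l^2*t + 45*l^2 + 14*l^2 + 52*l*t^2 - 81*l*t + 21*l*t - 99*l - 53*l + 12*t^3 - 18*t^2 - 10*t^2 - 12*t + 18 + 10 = 5*l^3 + 59*l^2 - 152*l + 12*t^3 + t^2*(52*l - 28) + t*(-39*l^2 - 60*l - 12) + 28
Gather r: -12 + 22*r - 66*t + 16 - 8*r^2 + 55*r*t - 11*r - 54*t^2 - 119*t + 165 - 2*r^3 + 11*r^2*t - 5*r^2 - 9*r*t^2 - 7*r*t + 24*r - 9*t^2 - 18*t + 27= -2*r^3 + r^2*(11*t - 13) + r*(-9*t^2 + 48*t + 35) - 63*t^2 - 203*t + 196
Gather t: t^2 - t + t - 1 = t^2 - 1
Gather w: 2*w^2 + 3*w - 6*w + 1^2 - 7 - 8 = 2*w^2 - 3*w - 14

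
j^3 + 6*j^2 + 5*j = j*(j + 1)*(j + 5)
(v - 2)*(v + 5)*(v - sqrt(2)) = v^3 - sqrt(2)*v^2 + 3*v^2 - 10*v - 3*sqrt(2)*v + 10*sqrt(2)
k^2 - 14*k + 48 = (k - 8)*(k - 6)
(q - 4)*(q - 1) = q^2 - 5*q + 4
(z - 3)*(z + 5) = z^2 + 2*z - 15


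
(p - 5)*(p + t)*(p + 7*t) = p^3 + 8*p^2*t - 5*p^2 + 7*p*t^2 - 40*p*t - 35*t^2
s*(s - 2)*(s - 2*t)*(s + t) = s^4 - s^3*t - 2*s^3 - 2*s^2*t^2 + 2*s^2*t + 4*s*t^2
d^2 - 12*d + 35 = (d - 7)*(d - 5)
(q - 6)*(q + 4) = q^2 - 2*q - 24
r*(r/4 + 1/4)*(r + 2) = r^3/4 + 3*r^2/4 + r/2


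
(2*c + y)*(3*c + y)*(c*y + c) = 6*c^3*y + 6*c^3 + 5*c^2*y^2 + 5*c^2*y + c*y^3 + c*y^2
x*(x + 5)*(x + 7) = x^3 + 12*x^2 + 35*x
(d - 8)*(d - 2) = d^2 - 10*d + 16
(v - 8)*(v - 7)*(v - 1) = v^3 - 16*v^2 + 71*v - 56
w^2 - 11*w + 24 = (w - 8)*(w - 3)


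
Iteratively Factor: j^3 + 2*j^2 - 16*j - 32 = (j + 2)*(j^2 - 16) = (j + 2)*(j + 4)*(j - 4)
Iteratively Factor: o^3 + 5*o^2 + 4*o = (o + 4)*(o^2 + o) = o*(o + 4)*(o + 1)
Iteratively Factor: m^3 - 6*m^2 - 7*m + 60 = (m + 3)*(m^2 - 9*m + 20) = (m - 5)*(m + 3)*(m - 4)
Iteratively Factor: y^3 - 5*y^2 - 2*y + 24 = (y - 4)*(y^2 - y - 6) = (y - 4)*(y + 2)*(y - 3)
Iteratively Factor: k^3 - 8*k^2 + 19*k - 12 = (k - 4)*(k^2 - 4*k + 3) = (k - 4)*(k - 1)*(k - 3)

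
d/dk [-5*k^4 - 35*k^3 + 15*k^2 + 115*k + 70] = -20*k^3 - 105*k^2 + 30*k + 115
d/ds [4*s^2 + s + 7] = 8*s + 1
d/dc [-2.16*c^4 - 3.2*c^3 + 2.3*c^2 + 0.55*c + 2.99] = -8.64*c^3 - 9.6*c^2 + 4.6*c + 0.55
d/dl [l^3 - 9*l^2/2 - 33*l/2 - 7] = 3*l^2 - 9*l - 33/2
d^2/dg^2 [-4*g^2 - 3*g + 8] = -8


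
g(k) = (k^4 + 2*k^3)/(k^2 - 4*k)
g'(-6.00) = -6.96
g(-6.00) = 14.40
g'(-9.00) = -12.57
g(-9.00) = 43.62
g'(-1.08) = 0.12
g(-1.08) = -0.21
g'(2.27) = -21.54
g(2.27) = -12.72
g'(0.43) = -0.67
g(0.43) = -0.13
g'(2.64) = -40.62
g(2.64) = -23.78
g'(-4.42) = -4.19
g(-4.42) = 5.61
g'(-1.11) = 0.10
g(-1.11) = -0.21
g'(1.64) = -7.96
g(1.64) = -4.15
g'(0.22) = -0.28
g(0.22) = -0.03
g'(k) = (4 - 2*k)*(k^4 + 2*k^3)/(k^2 - 4*k)^2 + (4*k^3 + 6*k^2)/(k^2 - 4*k) = 2*k*(k^2 - 5*k - 8)/(k^2 - 8*k + 16)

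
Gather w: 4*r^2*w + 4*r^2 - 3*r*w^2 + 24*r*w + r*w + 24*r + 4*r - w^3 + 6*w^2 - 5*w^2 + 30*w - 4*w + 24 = 4*r^2 + 28*r - w^3 + w^2*(1 - 3*r) + w*(4*r^2 + 25*r + 26) + 24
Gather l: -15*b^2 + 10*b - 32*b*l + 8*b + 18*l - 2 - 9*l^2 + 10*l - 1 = -15*b^2 + 18*b - 9*l^2 + l*(28 - 32*b) - 3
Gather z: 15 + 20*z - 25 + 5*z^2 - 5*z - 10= 5*z^2 + 15*z - 20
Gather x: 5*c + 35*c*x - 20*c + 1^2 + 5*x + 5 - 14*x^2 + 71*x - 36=-15*c - 14*x^2 + x*(35*c + 76) - 30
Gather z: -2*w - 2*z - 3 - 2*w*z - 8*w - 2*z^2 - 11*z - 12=-10*w - 2*z^2 + z*(-2*w - 13) - 15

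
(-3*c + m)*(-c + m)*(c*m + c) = 3*c^3*m + 3*c^3 - 4*c^2*m^2 - 4*c^2*m + c*m^3 + c*m^2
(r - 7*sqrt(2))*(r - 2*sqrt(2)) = r^2 - 9*sqrt(2)*r + 28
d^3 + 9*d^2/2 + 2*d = d*(d + 1/2)*(d + 4)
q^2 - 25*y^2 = (q - 5*y)*(q + 5*y)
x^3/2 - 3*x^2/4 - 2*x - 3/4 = (x/2 + 1/2)*(x - 3)*(x + 1/2)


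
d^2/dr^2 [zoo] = 0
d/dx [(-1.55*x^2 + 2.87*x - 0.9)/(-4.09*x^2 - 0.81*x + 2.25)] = (12.9938*x^2 - 14.337*x + 5.7285)/(16.7281*x^4 + 6.6258*x^3 - 17.7489*x^2 - 3.645*x + 5.0625)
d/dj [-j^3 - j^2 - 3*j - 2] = -3*j^2 - 2*j - 3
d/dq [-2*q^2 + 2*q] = 2 - 4*q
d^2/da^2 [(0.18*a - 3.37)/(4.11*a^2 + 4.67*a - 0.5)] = ((26.0202 - 4.4388*a)*(4.11*a^2 + 4.67*a - 0.5) + (0.18*a - 3.37)*(8.22*a + 4.67)*(16.44*a + 9.34))/(4.11*a^2 + 4.67*a - 0.5)^3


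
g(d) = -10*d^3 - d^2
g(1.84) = -65.68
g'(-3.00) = -264.00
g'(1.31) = -54.10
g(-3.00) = 261.00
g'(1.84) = -105.25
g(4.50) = -931.50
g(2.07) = -92.98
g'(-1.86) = -100.07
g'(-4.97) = -731.09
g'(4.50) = -616.50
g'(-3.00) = -264.00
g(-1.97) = 72.57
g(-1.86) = 60.89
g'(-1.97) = -112.49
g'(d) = -30*d^2 - 2*d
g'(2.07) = -132.69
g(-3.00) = 261.00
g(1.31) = -24.20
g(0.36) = -0.60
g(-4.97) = 1202.93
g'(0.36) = -4.61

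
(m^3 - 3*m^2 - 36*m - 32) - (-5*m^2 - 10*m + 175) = m^3 + 2*m^2 - 26*m - 207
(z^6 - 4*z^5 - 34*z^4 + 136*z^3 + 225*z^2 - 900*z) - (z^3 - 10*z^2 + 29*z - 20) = z^6 - 4*z^5 - 34*z^4 + 135*z^3 + 235*z^2 - 929*z + 20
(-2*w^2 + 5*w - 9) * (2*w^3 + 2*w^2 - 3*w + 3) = -4*w^5 + 6*w^4 - 2*w^3 - 39*w^2 + 42*w - 27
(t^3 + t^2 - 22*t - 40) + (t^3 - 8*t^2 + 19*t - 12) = 2*t^3 - 7*t^2 - 3*t - 52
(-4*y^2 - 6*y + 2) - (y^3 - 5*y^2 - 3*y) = -y^3 + y^2 - 3*y + 2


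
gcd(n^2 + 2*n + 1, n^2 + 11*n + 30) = 1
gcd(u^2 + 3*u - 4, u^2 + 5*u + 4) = u + 4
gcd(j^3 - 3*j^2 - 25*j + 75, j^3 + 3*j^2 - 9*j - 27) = j - 3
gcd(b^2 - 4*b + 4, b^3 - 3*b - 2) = b - 2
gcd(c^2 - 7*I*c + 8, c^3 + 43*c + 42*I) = c + I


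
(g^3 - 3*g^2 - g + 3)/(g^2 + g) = g - 4 + 3/g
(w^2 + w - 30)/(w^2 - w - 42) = (w - 5)/(w - 7)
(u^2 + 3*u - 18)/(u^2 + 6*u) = (u - 3)/u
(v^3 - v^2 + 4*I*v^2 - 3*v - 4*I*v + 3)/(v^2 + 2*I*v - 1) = (v^2 + v*(-1 + 3*I) - 3*I)/(v + I)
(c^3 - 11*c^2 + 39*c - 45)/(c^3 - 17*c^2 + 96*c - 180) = (c^2 - 6*c + 9)/(c^2 - 12*c + 36)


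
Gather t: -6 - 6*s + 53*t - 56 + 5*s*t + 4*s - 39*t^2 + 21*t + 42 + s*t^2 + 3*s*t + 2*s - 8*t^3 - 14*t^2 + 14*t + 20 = -8*t^3 + t^2*(s - 53) + t*(8*s + 88)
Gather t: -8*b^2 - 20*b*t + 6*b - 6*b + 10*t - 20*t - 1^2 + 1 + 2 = -8*b^2 + t*(-20*b - 10) + 2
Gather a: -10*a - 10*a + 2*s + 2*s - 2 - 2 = -20*a + 4*s - 4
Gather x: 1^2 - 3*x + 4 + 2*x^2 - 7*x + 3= 2*x^2 - 10*x + 8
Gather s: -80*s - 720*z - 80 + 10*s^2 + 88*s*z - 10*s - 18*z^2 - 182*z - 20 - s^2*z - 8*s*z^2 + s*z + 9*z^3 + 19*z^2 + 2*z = s^2*(10 - z) + s*(-8*z^2 + 89*z - 90) + 9*z^3 + z^2 - 900*z - 100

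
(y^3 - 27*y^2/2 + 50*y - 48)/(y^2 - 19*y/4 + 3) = 2*(2*y^2 - 19*y + 24)/(4*y - 3)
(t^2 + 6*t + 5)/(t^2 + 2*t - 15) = (t + 1)/(t - 3)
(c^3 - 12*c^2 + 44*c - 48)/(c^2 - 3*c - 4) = (c^2 - 8*c + 12)/(c + 1)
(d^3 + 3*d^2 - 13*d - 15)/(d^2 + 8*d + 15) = (d^2 - 2*d - 3)/(d + 3)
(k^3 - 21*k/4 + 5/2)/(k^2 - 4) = (k^2 + 2*k - 5/4)/(k + 2)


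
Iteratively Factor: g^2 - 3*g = (g)*(g - 3)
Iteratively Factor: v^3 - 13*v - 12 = (v + 3)*(v^2 - 3*v - 4) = (v + 1)*(v + 3)*(v - 4)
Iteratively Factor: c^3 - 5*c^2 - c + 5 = (c - 5)*(c^2 - 1) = (c - 5)*(c - 1)*(c + 1)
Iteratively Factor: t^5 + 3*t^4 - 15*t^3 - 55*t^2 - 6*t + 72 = (t + 3)*(t^4 - 15*t^2 - 10*t + 24) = (t + 3)^2*(t^3 - 3*t^2 - 6*t + 8) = (t - 4)*(t + 3)^2*(t^2 + t - 2) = (t - 4)*(t - 1)*(t + 3)^2*(t + 2)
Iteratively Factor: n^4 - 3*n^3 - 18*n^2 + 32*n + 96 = (n - 4)*(n^3 + n^2 - 14*n - 24) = (n - 4)^2*(n^2 + 5*n + 6) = (n - 4)^2*(n + 3)*(n + 2)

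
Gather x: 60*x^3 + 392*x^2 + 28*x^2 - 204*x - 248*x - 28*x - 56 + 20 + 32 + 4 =60*x^3 + 420*x^2 - 480*x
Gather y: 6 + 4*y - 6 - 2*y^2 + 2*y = -2*y^2 + 6*y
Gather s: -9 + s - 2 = s - 11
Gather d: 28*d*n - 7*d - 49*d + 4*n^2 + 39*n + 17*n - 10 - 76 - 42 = d*(28*n - 56) + 4*n^2 + 56*n - 128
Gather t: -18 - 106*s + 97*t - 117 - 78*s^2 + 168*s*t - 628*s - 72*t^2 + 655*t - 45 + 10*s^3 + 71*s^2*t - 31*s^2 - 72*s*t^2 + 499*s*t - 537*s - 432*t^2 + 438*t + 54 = 10*s^3 - 109*s^2 - 1271*s + t^2*(-72*s - 504) + t*(71*s^2 + 667*s + 1190) - 126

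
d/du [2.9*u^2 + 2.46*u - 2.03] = 5.8*u + 2.46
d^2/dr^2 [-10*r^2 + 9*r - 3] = -20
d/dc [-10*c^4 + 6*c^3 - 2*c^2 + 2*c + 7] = -40*c^3 + 18*c^2 - 4*c + 2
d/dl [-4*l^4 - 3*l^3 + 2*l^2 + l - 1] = -16*l^3 - 9*l^2 + 4*l + 1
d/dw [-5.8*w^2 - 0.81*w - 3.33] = -11.6*w - 0.81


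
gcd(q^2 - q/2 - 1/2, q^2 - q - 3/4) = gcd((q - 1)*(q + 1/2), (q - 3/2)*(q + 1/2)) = q + 1/2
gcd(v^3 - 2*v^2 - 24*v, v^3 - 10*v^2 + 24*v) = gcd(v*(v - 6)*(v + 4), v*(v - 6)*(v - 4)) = v^2 - 6*v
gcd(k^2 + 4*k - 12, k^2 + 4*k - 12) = k^2 + 4*k - 12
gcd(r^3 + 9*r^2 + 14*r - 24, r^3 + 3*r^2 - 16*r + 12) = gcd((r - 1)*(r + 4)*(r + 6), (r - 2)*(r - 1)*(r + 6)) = r^2 + 5*r - 6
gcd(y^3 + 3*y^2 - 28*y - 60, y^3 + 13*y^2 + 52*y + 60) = y^2 + 8*y + 12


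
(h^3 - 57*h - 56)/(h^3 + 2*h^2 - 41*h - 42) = (h - 8)/(h - 6)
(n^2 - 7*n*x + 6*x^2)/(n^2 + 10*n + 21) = (n^2 - 7*n*x + 6*x^2)/(n^2 + 10*n + 21)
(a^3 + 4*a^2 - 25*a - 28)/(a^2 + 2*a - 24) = (a^2 + 8*a + 7)/(a + 6)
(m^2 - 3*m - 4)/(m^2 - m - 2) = (m - 4)/(m - 2)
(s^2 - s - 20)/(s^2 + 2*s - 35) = (s + 4)/(s + 7)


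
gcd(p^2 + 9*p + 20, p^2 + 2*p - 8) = p + 4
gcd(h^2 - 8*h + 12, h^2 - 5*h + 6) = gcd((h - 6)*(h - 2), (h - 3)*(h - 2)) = h - 2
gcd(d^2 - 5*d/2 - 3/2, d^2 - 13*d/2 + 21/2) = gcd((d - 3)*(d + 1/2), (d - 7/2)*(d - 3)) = d - 3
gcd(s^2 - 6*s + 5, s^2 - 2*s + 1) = s - 1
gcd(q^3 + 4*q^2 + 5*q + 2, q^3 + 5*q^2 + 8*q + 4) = q^2 + 3*q + 2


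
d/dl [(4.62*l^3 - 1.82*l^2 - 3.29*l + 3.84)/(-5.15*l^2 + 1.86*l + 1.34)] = (-23.793*l^4 + 17.1864*l^3 - 1.7563*l^2 + 34.6744*l - 11.551)/(26.5225*l^4 - 19.158*l^3 - 10.3424*l^2 + 4.9848*l + 1.7956)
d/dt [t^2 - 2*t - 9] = 2*t - 2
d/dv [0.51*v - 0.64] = 0.510000000000000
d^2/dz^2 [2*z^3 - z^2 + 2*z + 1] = 12*z - 2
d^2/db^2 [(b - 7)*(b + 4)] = 2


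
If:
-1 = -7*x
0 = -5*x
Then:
No Solution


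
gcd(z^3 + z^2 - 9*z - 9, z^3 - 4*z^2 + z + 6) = z^2 - 2*z - 3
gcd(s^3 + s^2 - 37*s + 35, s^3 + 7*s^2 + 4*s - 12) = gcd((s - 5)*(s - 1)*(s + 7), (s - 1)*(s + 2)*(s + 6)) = s - 1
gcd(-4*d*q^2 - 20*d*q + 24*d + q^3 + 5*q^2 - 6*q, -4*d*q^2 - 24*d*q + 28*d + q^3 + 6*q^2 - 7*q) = -4*d*q + 4*d + q^2 - q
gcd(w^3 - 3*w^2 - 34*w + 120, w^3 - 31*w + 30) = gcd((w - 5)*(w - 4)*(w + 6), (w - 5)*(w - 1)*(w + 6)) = w^2 + w - 30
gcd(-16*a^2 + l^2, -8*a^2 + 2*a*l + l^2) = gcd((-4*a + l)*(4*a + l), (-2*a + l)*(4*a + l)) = 4*a + l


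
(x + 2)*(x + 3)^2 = x^3 + 8*x^2 + 21*x + 18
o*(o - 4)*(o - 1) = o^3 - 5*o^2 + 4*o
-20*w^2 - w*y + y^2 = (-5*w + y)*(4*w + y)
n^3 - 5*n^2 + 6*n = n*(n - 3)*(n - 2)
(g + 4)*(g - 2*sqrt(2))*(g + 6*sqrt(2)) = g^3 + 4*g^2 + 4*sqrt(2)*g^2 - 24*g + 16*sqrt(2)*g - 96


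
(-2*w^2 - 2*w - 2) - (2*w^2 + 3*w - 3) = -4*w^2 - 5*w + 1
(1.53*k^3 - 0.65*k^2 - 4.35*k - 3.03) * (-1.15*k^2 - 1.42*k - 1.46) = -1.7595*k^5 - 1.4251*k^4 + 3.6917*k^3 + 10.6105*k^2 + 10.6536*k + 4.4238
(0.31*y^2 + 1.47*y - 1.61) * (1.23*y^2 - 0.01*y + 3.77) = 0.3813*y^4 + 1.805*y^3 - 0.8263*y^2 + 5.558*y - 6.0697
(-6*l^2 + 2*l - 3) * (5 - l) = 6*l^3 - 32*l^2 + 13*l - 15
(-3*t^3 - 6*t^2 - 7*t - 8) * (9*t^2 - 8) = -27*t^5 - 54*t^4 - 39*t^3 - 24*t^2 + 56*t + 64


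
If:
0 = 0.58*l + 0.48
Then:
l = -0.83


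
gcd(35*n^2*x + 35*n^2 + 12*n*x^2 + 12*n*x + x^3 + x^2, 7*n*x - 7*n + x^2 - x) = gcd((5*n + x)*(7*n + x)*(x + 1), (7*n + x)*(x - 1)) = 7*n + x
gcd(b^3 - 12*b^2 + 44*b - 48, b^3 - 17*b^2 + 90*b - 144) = b - 6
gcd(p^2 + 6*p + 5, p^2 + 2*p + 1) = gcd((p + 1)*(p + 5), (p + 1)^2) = p + 1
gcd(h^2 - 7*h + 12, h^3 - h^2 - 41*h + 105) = h - 3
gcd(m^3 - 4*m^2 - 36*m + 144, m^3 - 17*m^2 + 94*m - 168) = m^2 - 10*m + 24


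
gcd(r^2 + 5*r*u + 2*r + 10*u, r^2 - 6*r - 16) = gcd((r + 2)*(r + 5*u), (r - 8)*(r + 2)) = r + 2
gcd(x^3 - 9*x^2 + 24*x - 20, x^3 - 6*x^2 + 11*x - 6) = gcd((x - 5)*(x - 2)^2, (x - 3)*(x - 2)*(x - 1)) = x - 2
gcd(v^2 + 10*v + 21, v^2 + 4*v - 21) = v + 7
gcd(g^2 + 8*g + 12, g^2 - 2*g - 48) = g + 6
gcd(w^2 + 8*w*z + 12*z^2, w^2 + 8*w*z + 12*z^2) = w^2 + 8*w*z + 12*z^2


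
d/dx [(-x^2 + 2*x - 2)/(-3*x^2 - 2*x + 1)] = 2*(4*x^2 - 7*x - 1)/(9*x^4 + 12*x^3 - 2*x^2 - 4*x + 1)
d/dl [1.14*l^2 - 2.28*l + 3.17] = 2.28*l - 2.28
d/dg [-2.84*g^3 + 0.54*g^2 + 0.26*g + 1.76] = -8.52*g^2 + 1.08*g + 0.26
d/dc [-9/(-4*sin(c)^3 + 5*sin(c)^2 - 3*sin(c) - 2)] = 9*(-12*sin(c)^2 + 10*sin(c) - 3)*cos(c)/(4*sin(c)^3 - 5*sin(c)^2 + 3*sin(c) + 2)^2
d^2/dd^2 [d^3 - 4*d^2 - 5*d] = 6*d - 8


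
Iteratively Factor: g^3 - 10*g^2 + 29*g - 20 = (g - 1)*(g^2 - 9*g + 20) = (g - 4)*(g - 1)*(g - 5)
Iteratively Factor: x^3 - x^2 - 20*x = (x + 4)*(x^2 - 5*x) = (x - 5)*(x + 4)*(x)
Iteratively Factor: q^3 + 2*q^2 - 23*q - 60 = (q - 5)*(q^2 + 7*q + 12) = (q - 5)*(q + 4)*(q + 3)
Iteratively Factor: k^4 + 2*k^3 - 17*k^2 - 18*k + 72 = (k - 2)*(k^3 + 4*k^2 - 9*k - 36) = (k - 2)*(k + 4)*(k^2 - 9) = (k - 3)*(k - 2)*(k + 4)*(k + 3)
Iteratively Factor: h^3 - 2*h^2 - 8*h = (h + 2)*(h^2 - 4*h) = (h - 4)*(h + 2)*(h)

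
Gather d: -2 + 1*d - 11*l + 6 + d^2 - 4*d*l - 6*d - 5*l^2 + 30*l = d^2 + d*(-4*l - 5) - 5*l^2 + 19*l + 4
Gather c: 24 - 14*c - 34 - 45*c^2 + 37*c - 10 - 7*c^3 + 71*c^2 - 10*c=-7*c^3 + 26*c^2 + 13*c - 20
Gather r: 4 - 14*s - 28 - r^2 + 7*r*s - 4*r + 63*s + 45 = -r^2 + r*(7*s - 4) + 49*s + 21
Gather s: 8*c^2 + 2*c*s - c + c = 8*c^2 + 2*c*s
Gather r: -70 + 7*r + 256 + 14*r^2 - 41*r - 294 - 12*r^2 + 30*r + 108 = 2*r^2 - 4*r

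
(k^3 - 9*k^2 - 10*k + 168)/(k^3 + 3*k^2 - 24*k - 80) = (k^2 - 13*k + 42)/(k^2 - k - 20)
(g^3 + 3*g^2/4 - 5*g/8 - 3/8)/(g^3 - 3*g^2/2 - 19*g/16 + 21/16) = 2*(2*g + 1)/(4*g - 7)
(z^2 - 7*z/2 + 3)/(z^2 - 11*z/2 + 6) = (z - 2)/(z - 4)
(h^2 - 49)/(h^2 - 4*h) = (h^2 - 49)/(h*(h - 4))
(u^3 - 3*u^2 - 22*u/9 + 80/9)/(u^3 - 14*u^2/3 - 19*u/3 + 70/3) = (9*u^2 - 9*u - 40)/(3*(3*u^2 - 8*u - 35))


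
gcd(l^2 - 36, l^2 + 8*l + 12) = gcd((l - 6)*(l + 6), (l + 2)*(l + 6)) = l + 6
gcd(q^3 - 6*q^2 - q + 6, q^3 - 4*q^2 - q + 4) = q^2 - 1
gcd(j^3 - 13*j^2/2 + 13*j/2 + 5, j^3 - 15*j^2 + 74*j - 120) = j - 5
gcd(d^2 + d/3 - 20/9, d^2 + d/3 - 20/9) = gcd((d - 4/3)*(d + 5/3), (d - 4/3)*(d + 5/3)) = d^2 + d/3 - 20/9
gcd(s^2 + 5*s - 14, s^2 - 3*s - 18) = 1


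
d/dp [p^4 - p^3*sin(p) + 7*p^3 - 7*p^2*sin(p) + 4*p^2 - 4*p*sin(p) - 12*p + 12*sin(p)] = -p^3*cos(p) + 4*p^3 - 3*p^2*sin(p) - 7*p^2*cos(p) + 21*p^2 - 14*p*sin(p) - 4*p*cos(p) + 8*p - 4*sin(p) + 12*cos(p) - 12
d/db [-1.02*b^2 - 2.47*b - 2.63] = -2.04*b - 2.47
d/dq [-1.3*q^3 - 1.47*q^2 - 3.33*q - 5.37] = -3.9*q^2 - 2.94*q - 3.33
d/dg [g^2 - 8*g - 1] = 2*g - 8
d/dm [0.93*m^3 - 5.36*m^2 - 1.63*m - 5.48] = 2.79*m^2 - 10.72*m - 1.63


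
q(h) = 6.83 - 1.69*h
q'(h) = -1.69000000000000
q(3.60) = 0.75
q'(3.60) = -1.69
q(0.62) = 5.78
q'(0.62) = -1.69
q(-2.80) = 11.56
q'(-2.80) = -1.69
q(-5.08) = 15.42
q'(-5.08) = -1.69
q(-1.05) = 8.60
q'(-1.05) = -1.69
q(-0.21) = 7.18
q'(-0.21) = -1.69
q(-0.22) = 7.20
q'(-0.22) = -1.69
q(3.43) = 1.03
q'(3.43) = -1.69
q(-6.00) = 16.97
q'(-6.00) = -1.69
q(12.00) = -13.45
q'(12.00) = -1.69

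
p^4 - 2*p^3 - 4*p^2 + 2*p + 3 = (p - 3)*(p - 1)*(p + 1)^2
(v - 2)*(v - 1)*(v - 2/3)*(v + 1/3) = v^4 - 10*v^3/3 + 25*v^2/9 - 4/9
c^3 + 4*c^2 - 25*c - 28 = (c - 4)*(c + 1)*(c + 7)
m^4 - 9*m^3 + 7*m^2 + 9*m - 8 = (m - 8)*(m - 1)^2*(m + 1)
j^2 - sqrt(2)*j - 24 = (j - 4*sqrt(2))*(j + 3*sqrt(2))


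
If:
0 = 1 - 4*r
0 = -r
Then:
No Solution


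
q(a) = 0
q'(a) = 0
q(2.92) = 0.00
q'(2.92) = 0.00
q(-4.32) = 0.00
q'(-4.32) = 0.00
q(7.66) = 0.00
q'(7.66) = 0.00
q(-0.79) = 0.00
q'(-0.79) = 0.00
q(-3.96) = 0.00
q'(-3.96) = 0.00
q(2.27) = 0.00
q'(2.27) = 0.00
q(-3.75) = 0.00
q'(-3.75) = 0.00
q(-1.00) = 0.00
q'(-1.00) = 0.00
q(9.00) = 0.00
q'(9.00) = 0.00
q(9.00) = 0.00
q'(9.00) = 0.00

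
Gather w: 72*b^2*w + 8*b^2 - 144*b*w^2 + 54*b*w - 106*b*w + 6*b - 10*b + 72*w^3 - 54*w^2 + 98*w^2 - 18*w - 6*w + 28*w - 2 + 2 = 8*b^2 - 4*b + 72*w^3 + w^2*(44 - 144*b) + w*(72*b^2 - 52*b + 4)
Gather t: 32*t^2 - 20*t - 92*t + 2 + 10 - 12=32*t^2 - 112*t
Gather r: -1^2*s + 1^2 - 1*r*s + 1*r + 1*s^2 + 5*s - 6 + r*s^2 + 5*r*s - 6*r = r*(s^2 + 4*s - 5) + s^2 + 4*s - 5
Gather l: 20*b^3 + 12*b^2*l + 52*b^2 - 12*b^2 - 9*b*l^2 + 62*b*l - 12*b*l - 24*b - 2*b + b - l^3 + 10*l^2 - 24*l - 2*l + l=20*b^3 + 40*b^2 - 25*b - l^3 + l^2*(10 - 9*b) + l*(12*b^2 + 50*b - 25)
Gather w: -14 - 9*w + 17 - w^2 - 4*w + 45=-w^2 - 13*w + 48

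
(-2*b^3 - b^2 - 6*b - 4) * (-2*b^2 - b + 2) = 4*b^5 + 4*b^4 + 9*b^3 + 12*b^2 - 8*b - 8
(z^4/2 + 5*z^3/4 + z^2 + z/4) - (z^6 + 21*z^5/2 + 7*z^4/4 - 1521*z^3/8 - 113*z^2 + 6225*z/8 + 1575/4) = -z^6 - 21*z^5/2 - 5*z^4/4 + 1531*z^3/8 + 114*z^2 - 6223*z/8 - 1575/4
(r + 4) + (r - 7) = 2*r - 3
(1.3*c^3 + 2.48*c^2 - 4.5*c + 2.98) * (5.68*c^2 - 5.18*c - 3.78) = 7.384*c^5 + 7.3524*c^4 - 43.3204*c^3 + 30.862*c^2 + 1.5736*c - 11.2644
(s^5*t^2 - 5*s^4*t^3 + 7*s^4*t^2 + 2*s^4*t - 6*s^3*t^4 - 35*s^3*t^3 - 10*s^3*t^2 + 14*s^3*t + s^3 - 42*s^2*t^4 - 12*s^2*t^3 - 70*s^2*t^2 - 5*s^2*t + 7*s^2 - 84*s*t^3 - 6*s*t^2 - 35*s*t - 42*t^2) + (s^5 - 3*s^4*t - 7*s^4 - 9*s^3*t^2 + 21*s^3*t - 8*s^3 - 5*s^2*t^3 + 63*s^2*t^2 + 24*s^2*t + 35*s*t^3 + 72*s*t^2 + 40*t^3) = s^5*t^2 + s^5 - 5*s^4*t^3 + 7*s^4*t^2 - s^4*t - 7*s^4 - 6*s^3*t^4 - 35*s^3*t^3 - 19*s^3*t^2 + 35*s^3*t - 7*s^3 - 42*s^2*t^4 - 17*s^2*t^3 - 7*s^2*t^2 + 19*s^2*t + 7*s^2 - 49*s*t^3 + 66*s*t^2 - 35*s*t + 40*t^3 - 42*t^2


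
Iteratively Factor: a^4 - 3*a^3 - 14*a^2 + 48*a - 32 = (a - 2)*(a^3 - a^2 - 16*a + 16) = (a - 4)*(a - 2)*(a^2 + 3*a - 4) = (a - 4)*(a - 2)*(a - 1)*(a + 4)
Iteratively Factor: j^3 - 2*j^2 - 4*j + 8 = (j - 2)*(j^2 - 4) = (j - 2)^2*(j + 2)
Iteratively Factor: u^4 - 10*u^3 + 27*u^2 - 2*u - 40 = (u - 5)*(u^3 - 5*u^2 + 2*u + 8) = (u - 5)*(u - 4)*(u^2 - u - 2) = (u - 5)*(u - 4)*(u + 1)*(u - 2)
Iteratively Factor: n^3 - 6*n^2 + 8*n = (n)*(n^2 - 6*n + 8) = n*(n - 2)*(n - 4)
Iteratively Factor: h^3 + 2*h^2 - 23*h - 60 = (h + 3)*(h^2 - h - 20) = (h + 3)*(h + 4)*(h - 5)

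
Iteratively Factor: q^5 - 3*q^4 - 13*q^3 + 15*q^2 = (q)*(q^4 - 3*q^3 - 13*q^2 + 15*q) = q*(q - 5)*(q^3 + 2*q^2 - 3*q) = q^2*(q - 5)*(q^2 + 2*q - 3) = q^2*(q - 5)*(q + 3)*(q - 1)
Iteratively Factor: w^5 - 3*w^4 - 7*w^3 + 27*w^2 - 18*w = (w + 3)*(w^4 - 6*w^3 + 11*w^2 - 6*w) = (w - 1)*(w + 3)*(w^3 - 5*w^2 + 6*w) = w*(w - 1)*(w + 3)*(w^2 - 5*w + 6) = w*(w - 2)*(w - 1)*(w + 3)*(w - 3)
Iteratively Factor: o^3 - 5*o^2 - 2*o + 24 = (o + 2)*(o^2 - 7*o + 12) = (o - 3)*(o + 2)*(o - 4)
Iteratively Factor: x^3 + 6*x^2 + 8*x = (x + 2)*(x^2 + 4*x) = x*(x + 2)*(x + 4)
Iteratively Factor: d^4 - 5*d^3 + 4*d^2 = (d - 4)*(d^3 - d^2) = d*(d - 4)*(d^2 - d) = d*(d - 4)*(d - 1)*(d)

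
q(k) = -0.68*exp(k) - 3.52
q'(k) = -0.68*exp(k)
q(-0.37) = -3.99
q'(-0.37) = -0.47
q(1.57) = -6.79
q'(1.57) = -3.27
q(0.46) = -4.60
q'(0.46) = -1.08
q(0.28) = -4.42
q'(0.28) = -0.90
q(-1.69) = -3.65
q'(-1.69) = -0.13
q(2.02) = -8.65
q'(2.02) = -5.13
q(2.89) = -15.76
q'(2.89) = -12.24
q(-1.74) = -3.64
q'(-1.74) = -0.12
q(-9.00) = -3.52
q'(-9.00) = 0.00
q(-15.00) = -3.52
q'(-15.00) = 0.00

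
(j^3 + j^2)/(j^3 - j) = j/(j - 1)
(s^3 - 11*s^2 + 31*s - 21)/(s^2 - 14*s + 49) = (s^2 - 4*s + 3)/(s - 7)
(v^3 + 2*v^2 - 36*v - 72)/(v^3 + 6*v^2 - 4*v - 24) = (v - 6)/(v - 2)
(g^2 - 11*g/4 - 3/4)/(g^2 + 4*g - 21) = (g + 1/4)/(g + 7)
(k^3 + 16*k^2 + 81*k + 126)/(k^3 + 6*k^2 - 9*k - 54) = (k + 7)/(k - 3)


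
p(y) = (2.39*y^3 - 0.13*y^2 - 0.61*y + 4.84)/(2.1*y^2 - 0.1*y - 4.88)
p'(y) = (0.1 - 4.2*y)*(2.39*y^3 - 0.13*y^2 - 0.61*y + 4.84)/(2.1*y^2 - 0.1*y - 4.88)^2 + (7.17*y^2 - 0.26*y - 0.61)/(2.1*y^2 - 0.1*y - 4.88) = (5.019*y^4 - 0.478*y^3 - 33.6956*y^2 - 19.0592*y + 3.4608)/(4.41*y^4 - 0.42*y^3 - 20.486*y^2 + 0.976*y + 23.8144)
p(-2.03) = -3.63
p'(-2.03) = -0.47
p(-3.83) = -4.90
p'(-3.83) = 1.00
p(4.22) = 5.59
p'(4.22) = 0.85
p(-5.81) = -6.98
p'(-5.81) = 1.08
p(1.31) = -6.53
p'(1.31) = -33.14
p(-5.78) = -6.95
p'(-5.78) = 1.08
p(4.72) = 6.04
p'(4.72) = 0.93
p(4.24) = 5.61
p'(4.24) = 0.86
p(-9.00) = -10.49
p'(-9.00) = 1.11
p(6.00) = 7.31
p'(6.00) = 1.03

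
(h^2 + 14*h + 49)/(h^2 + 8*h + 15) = (h^2 + 14*h + 49)/(h^2 + 8*h + 15)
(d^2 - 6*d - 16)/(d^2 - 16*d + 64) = (d + 2)/(d - 8)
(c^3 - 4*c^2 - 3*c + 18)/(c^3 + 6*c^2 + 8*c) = (c^2 - 6*c + 9)/(c*(c + 4))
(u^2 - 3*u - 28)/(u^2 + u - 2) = (u^2 - 3*u - 28)/(u^2 + u - 2)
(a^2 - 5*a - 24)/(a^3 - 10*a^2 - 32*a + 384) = (a + 3)/(a^2 - 2*a - 48)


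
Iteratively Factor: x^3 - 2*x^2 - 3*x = (x - 3)*(x^2 + x) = (x - 3)*(x + 1)*(x)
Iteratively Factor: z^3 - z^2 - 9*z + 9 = (z - 1)*(z^2 - 9) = (z - 3)*(z - 1)*(z + 3)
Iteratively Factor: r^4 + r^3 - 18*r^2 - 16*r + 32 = (r + 4)*(r^3 - 3*r^2 - 6*r + 8) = (r + 2)*(r + 4)*(r^2 - 5*r + 4) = (r - 4)*(r + 2)*(r + 4)*(r - 1)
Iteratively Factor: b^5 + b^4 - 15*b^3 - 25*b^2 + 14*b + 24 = (b + 3)*(b^4 - 2*b^3 - 9*b^2 + 2*b + 8) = (b - 1)*(b + 3)*(b^3 - b^2 - 10*b - 8) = (b - 4)*(b - 1)*(b + 3)*(b^2 + 3*b + 2) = (b - 4)*(b - 1)*(b + 2)*(b + 3)*(b + 1)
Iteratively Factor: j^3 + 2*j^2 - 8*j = (j)*(j^2 + 2*j - 8) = j*(j + 4)*(j - 2)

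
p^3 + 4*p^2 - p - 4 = (p - 1)*(p + 1)*(p + 4)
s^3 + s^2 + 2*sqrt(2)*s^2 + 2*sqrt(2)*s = s*(s + 1)*(s + 2*sqrt(2))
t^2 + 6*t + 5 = (t + 1)*(t + 5)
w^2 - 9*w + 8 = (w - 8)*(w - 1)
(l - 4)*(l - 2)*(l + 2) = l^3 - 4*l^2 - 4*l + 16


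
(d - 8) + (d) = 2*d - 8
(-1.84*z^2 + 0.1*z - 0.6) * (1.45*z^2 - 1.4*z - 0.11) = -2.668*z^4 + 2.721*z^3 - 0.8076*z^2 + 0.829*z + 0.066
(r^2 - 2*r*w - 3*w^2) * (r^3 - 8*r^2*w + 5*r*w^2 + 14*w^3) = r^5 - 10*r^4*w + 18*r^3*w^2 + 28*r^2*w^3 - 43*r*w^4 - 42*w^5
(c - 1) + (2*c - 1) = 3*c - 2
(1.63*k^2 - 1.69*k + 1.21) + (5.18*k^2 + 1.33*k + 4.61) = 6.81*k^2 - 0.36*k + 5.82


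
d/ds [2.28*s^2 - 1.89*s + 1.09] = 4.56*s - 1.89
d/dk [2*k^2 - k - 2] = 4*k - 1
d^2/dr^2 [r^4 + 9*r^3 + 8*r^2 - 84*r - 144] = 12*r^2 + 54*r + 16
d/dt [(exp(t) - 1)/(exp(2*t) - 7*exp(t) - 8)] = ((1 - exp(t))*(2*exp(t) - 7) + exp(2*t) - 7*exp(t) - 8)*exp(t)/(-exp(2*t) + 7*exp(t) + 8)^2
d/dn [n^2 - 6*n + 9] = 2*n - 6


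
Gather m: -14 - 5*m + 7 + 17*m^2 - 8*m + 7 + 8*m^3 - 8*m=8*m^3 + 17*m^2 - 21*m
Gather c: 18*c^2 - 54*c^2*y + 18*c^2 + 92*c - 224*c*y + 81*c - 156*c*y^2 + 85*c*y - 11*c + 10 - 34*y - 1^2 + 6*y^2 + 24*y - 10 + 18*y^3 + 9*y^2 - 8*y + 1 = c^2*(36 - 54*y) + c*(-156*y^2 - 139*y + 162) + 18*y^3 + 15*y^2 - 18*y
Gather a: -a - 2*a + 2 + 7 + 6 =15 - 3*a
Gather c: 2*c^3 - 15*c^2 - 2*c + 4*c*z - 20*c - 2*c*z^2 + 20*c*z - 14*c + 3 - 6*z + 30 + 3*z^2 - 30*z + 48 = 2*c^3 - 15*c^2 + c*(-2*z^2 + 24*z - 36) + 3*z^2 - 36*z + 81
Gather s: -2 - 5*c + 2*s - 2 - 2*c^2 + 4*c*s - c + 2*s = -2*c^2 - 6*c + s*(4*c + 4) - 4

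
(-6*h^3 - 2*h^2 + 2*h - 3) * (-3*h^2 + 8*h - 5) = 18*h^5 - 42*h^4 + 8*h^3 + 35*h^2 - 34*h + 15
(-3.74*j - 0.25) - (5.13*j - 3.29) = 3.04 - 8.87*j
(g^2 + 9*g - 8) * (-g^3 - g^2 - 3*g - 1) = -g^5 - 10*g^4 - 4*g^3 - 20*g^2 + 15*g + 8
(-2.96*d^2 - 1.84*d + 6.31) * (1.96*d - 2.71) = -5.8016*d^3 + 4.4152*d^2 + 17.354*d - 17.1001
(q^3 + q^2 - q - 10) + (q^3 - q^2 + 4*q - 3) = 2*q^3 + 3*q - 13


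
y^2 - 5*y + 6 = (y - 3)*(y - 2)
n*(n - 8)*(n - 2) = n^3 - 10*n^2 + 16*n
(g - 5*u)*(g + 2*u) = g^2 - 3*g*u - 10*u^2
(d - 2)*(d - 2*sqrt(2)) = d^2 - 2*sqrt(2)*d - 2*d + 4*sqrt(2)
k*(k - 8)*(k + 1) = k^3 - 7*k^2 - 8*k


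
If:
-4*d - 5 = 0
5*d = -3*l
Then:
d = -5/4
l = 25/12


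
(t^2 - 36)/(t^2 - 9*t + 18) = (t + 6)/(t - 3)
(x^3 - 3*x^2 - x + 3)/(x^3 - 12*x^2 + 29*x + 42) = (x^2 - 4*x + 3)/(x^2 - 13*x + 42)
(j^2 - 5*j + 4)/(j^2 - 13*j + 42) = (j^2 - 5*j + 4)/(j^2 - 13*j + 42)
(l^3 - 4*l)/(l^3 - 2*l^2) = (l + 2)/l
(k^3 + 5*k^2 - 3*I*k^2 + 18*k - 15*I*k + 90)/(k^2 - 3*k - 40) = (k^2 - 3*I*k + 18)/(k - 8)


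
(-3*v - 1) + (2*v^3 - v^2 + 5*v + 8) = 2*v^3 - v^2 + 2*v + 7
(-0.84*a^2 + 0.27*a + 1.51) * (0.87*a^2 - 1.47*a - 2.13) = -0.7308*a^4 + 1.4697*a^3 + 2.706*a^2 - 2.7948*a - 3.2163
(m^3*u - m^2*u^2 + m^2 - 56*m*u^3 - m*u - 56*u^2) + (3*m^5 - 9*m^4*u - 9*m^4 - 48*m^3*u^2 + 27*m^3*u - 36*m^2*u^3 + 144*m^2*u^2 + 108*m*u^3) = 3*m^5 - 9*m^4*u - 9*m^4 - 48*m^3*u^2 + 28*m^3*u - 36*m^2*u^3 + 143*m^2*u^2 + m^2 + 52*m*u^3 - m*u - 56*u^2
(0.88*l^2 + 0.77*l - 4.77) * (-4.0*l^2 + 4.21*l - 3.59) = -3.52*l^4 + 0.6248*l^3 + 19.1625*l^2 - 22.846*l + 17.1243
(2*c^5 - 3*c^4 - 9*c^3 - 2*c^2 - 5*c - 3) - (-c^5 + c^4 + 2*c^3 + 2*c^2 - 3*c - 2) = 3*c^5 - 4*c^4 - 11*c^3 - 4*c^2 - 2*c - 1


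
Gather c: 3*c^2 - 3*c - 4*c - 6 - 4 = 3*c^2 - 7*c - 10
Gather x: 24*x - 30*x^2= -30*x^2 + 24*x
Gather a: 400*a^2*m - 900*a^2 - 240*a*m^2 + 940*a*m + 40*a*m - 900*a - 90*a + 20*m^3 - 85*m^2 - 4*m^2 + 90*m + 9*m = a^2*(400*m - 900) + a*(-240*m^2 + 980*m - 990) + 20*m^3 - 89*m^2 + 99*m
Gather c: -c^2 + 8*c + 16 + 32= -c^2 + 8*c + 48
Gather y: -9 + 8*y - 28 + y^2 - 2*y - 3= y^2 + 6*y - 40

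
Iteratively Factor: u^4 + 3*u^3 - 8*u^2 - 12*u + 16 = (u + 4)*(u^3 - u^2 - 4*u + 4) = (u - 1)*(u + 4)*(u^2 - 4) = (u - 1)*(u + 2)*(u + 4)*(u - 2)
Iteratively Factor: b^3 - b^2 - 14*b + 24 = (b + 4)*(b^2 - 5*b + 6) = (b - 2)*(b + 4)*(b - 3)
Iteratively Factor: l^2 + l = (l + 1)*(l)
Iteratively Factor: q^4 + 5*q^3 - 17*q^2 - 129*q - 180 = (q + 3)*(q^3 + 2*q^2 - 23*q - 60) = (q - 5)*(q + 3)*(q^2 + 7*q + 12) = (q - 5)*(q + 3)*(q + 4)*(q + 3)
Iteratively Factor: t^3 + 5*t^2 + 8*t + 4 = (t + 1)*(t^2 + 4*t + 4) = (t + 1)*(t + 2)*(t + 2)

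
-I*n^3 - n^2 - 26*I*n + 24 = (n - 6*I)*(n + 4*I)*(-I*n + 1)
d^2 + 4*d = d*(d + 4)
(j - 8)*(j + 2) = j^2 - 6*j - 16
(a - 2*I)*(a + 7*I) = a^2 + 5*I*a + 14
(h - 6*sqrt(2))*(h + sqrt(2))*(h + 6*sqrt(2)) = h^3 + sqrt(2)*h^2 - 72*h - 72*sqrt(2)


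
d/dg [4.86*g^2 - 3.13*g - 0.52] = 9.72*g - 3.13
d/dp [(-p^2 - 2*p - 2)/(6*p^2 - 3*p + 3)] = (5*p^2 + 6*p - 4)/(3*(4*p^4 - 4*p^3 + 5*p^2 - 2*p + 1))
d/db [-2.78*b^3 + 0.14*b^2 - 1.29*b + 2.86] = -8.34*b^2 + 0.28*b - 1.29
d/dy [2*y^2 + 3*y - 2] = 4*y + 3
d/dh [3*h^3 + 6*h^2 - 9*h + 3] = 9*h^2 + 12*h - 9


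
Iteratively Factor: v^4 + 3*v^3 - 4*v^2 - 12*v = (v + 3)*(v^3 - 4*v) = v*(v + 3)*(v^2 - 4) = v*(v + 2)*(v + 3)*(v - 2)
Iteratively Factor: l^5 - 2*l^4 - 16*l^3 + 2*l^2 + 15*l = (l + 1)*(l^4 - 3*l^3 - 13*l^2 + 15*l) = (l - 5)*(l + 1)*(l^3 + 2*l^2 - 3*l) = (l - 5)*(l - 1)*(l + 1)*(l^2 + 3*l) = l*(l - 5)*(l - 1)*(l + 1)*(l + 3)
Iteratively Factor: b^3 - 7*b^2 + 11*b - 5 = (b - 1)*(b^2 - 6*b + 5) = (b - 5)*(b - 1)*(b - 1)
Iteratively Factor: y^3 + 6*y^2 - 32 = (y + 4)*(y^2 + 2*y - 8) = (y + 4)^2*(y - 2)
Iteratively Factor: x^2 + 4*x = (x + 4)*(x)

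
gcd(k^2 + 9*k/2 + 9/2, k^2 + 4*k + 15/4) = k + 3/2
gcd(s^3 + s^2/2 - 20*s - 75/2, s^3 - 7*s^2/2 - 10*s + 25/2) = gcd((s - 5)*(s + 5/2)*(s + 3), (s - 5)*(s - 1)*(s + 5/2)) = s^2 - 5*s/2 - 25/2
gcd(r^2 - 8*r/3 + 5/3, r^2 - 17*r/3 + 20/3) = r - 5/3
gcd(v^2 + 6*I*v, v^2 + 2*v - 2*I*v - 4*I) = 1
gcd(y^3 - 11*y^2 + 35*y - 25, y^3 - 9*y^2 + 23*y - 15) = y^2 - 6*y + 5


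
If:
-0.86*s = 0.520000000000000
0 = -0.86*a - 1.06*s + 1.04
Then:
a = 1.95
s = -0.60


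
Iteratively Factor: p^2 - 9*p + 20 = (p - 5)*(p - 4)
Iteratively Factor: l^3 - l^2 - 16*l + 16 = (l + 4)*(l^2 - 5*l + 4) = (l - 4)*(l + 4)*(l - 1)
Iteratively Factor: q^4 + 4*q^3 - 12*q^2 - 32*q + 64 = (q - 2)*(q^3 + 6*q^2 - 32) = (q - 2)*(q + 4)*(q^2 + 2*q - 8) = (q - 2)*(q + 4)^2*(q - 2)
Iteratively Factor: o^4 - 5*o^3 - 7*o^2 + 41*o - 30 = (o - 5)*(o^3 - 7*o + 6) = (o - 5)*(o + 3)*(o^2 - 3*o + 2) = (o - 5)*(o - 1)*(o + 3)*(o - 2)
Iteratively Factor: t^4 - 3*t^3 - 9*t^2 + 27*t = (t - 3)*(t^3 - 9*t) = t*(t - 3)*(t^2 - 9) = t*(t - 3)*(t + 3)*(t - 3)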